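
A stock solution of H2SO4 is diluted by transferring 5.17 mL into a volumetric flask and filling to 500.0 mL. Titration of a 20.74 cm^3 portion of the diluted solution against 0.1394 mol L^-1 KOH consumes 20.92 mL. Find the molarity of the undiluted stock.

n(KOH) = 0.1394 x 0.02092 = 0.002916 mol.
n(H2SO4) in the aliquot = 0.002916 x 1/2 = 0.001458 mol.
[diluted H2SO4] = 0.001458 / 0.02074 = 0.07030 M.
Dilution factor = 500.0/5.170 = 96.71, so [stock] = 0.07030 x 96.71 = 6.80 M.

6.80 M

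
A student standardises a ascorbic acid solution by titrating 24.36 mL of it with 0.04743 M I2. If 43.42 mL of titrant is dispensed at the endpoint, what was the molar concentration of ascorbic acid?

0.0845 M

n(I2) = 0.04743 x 0.04342 = 0.002059 mol.
From the balanced equation, 1 mol I2 reacts with 1 mol ascorbic acid, so n(ascorbic acid) = 0.002059 x 1/1 = 0.002059 mol.
[ascorbic acid] = 0.002059 / 0.02436 L = 0.0845 M.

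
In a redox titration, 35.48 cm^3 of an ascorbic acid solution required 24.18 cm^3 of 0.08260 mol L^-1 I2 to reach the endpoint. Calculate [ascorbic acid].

n(I2) = 0.08260 x 0.02418 = 0.001997 mol.
From the balanced equation, 1 mol I2 reacts with 1 mol ascorbic acid, so n(ascorbic acid) = 0.001997 x 1/1 = 0.001997 mol.
[ascorbic acid] = 0.001997 / 0.03548 L = 0.0563 M.

0.0563 M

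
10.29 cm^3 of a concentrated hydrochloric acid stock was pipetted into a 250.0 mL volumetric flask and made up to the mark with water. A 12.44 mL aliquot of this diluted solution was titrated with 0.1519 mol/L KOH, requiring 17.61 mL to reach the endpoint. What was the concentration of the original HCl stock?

n(KOH) = 0.1519 x 0.01761 = 0.002675 mol.
n(HCl) in the aliquot = 0.002675 mol.
[diluted HCl] = 0.002675 / 0.01244 = 0.2150 M.
Dilution factor = 250.0/10.29 = 24.30, so [stock] = 0.2150 x 24.30 = 5.22 M.

5.22 M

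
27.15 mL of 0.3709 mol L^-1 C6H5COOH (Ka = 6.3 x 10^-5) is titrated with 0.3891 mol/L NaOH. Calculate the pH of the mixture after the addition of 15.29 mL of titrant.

4.36

Initial n(C6H5COOH) = 0.3709 x 0.02715 = 0.01007 mol.
n(NaOH) added = 0.3891 x 0.01529 = 0.005949 mol, converting that many moles of C6H5COOH to C6H5COO-.
Remaining n(C6H5COOH) = 0.004121 mol; n(C6H5COO-) = 0.005949 mol.
By Henderson-Hasselbalch, pH = pKa + log([A^-]/[HA]) = 4.20 + log(0.005949/0.004121) = 4.20 + (+0.16) = 4.36.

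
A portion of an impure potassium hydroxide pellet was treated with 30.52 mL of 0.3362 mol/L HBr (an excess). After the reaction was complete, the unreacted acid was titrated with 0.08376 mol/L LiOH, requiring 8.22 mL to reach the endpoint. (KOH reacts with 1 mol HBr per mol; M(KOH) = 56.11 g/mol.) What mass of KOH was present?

Total n(HBr) added = 0.3362 x 0.03052 = 0.01026 mol.
n(LiOH) used = 0.08376 x 0.008220 = 0.0006885 mol, which equals the excess n(HBr).
So n(HBr) consumed by the sample = 0.01026 - 0.0006885 = 0.009572 mol.
n(KOH) = 0.009572 / 1 = 0.009572 mol.
mass = 0.009572 mol x 56.11 g/mol = 0.537 g.

0.537 g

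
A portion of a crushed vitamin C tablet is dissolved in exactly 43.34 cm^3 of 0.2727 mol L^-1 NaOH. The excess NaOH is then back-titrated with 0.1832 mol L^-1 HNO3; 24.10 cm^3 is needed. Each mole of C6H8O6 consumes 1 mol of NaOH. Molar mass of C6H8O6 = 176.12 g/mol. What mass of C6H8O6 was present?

Total n(NaOH) added = 0.2727 x 0.04334 = 0.01182 mol.
n(HNO3) used = 0.1832 x 0.02410 = 0.004415 mol, which equals the excess n(NaOH).
So n(NaOH) consumed by the sample = 0.01182 - 0.004415 = 0.007404 mol.
n(C6H8O6) = 0.007404 / 1 = 0.007404 mol.
mass = 0.007404 mol x 176.12 g/mol = 1.30 g.

1.30 g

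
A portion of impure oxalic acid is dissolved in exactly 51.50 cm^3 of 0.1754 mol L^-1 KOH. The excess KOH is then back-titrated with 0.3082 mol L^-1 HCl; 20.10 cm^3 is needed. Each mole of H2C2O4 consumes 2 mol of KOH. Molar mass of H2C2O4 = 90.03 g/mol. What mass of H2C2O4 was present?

Total n(KOH) added = 0.1754 x 0.05150 = 0.009033 mol.
n(HCl) used = 0.3082 x 0.02010 = 0.006195 mol, which equals the excess n(KOH).
So n(KOH) consumed by the sample = 0.009033 - 0.006195 = 0.002838 mol.
n(H2C2O4) = 0.002838 / 2 = 0.001419 mol.
mass = 0.001419 mol x 90.03 g/mol = 0.128 g.

0.128 g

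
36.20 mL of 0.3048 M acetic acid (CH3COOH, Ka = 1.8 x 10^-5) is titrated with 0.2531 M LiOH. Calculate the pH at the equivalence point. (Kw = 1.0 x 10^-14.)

8.94

n(CH3COOH) = 0.3048 x 0.03620 = 0.01103 mol; V(LiOH) at equivalence = 0.01103/0.2531 = 0.04359 L.
At equivalence all the acid is converted to CH3COO-; total volume = 0.03620 + 0.04359 = 0.07979 L, so [CH3COO-] = 0.01103/0.07979 = 0.1383 M.
Kb = Kw/Ka = 1.0e-14 / 1.8 x 10^-5 = 5.56e-10.
[OH^-] = sqrt(Kb x [CH3COO-]) = sqrt(5.56e-10 x 0.1383) = 8.76e-6 M.
pOH = 5.06, so pH = 14.00 - 5.06 = 8.94.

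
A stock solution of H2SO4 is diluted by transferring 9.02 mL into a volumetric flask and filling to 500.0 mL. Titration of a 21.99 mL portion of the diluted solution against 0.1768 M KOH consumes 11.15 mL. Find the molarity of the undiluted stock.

2.48 M

n(KOH) = 0.1768 x 0.01115 = 0.001971 mol.
n(H2SO4) in the aliquot = 0.001971 x 1/2 = 0.0009857 mol.
[diluted H2SO4] = 0.0009857 / 0.02199 = 0.04482 M.
Dilution factor = 500.0/9.020 = 55.43, so [stock] = 0.04482 x 55.43 = 2.48 M.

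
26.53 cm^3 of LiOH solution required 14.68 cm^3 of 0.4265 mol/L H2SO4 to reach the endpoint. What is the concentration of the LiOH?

0.472 M

n(H2SO4) delivered = 0.4265 x 0.01468 = 0.006261 mol.
The reaction is 2 LiOH + 1 H2SO4, so n(LiOH) = 0.006261 x 2/1 = 0.01252 mol.
[LiOH] = 0.01252 mol / 0.02653 L = 0.472 M.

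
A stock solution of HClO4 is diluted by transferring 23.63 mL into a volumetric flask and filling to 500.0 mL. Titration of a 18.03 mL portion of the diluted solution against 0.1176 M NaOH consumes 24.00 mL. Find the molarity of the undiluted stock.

3.31 M

n(NaOH) = 0.1176 x 0.02400 = 0.002822 mol.
n(HClO4) in the aliquot = 0.002822 mol.
[diluted HClO4] = 0.002822 / 0.01803 = 0.1565 M.
Dilution factor = 500.0/23.63 = 21.16, so [stock] = 0.1565 x 21.16 = 3.31 M.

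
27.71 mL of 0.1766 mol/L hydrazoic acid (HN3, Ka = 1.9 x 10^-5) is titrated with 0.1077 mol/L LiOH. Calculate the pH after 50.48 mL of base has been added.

11.84

n(acid) = 0.1766 x 0.02771 = 0.004894 mol; n(LiOH) added = 0.1077 x 0.05048 = 0.005437 mol.
Base is in excess by 0.005437 - 0.004894 = 0.0005431 mol in a total volume of 0.07819 L.
[OH^-] = 0.0005431/0.07819 = 0.006946 M, so pOH = 2.16 and pH = 14.00 - 2.16 = 11.84.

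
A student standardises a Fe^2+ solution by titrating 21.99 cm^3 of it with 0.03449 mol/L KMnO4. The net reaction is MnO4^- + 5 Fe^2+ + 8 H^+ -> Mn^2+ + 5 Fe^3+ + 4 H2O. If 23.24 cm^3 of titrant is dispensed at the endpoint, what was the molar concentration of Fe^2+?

n(KMnO4) = 0.03449 x 0.02324 = 0.0008015 mol.
From the balanced equation, 1 mol KMnO4 reacts with 5 mol Fe^2+, so n(Fe^2+) = 0.0008015 x 5/1 = 0.004008 mol.
[Fe^2+] = 0.004008 / 0.02199 L = 0.182 M.

0.182 M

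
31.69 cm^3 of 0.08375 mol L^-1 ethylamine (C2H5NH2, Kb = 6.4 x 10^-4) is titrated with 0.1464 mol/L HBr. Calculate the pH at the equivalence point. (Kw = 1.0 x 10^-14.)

6.04

n(C2H5NH2) = 0.08375 x 0.03169 = 0.002654 mol; V(HBr) at equivalence = 0.002654/0.1464 = 0.01813 L.
At equivalence the base is fully converted to C2H5NH3+; total volume = 0.04982 L, so [C2H5NH3+] = 0.002654/0.04982 = 0.05327 M.
Ka(C2H5NH3+) = Kw/Kb = 1.0e-14 / 6.4 x 10^-4 = 1.56e-11.
[H^+] = sqrt(Ka x [C2H5NH3+]) = sqrt(1.56e-11 x 0.05327) = 9.12e-7 M.
pH = -log(9.12e-7) = 6.04.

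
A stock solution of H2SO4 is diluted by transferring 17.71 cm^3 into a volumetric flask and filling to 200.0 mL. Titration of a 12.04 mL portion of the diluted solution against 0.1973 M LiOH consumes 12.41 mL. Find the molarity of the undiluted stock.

1.15 M

n(LiOH) = 0.1973 x 0.01241 = 0.002448 mol.
n(H2SO4) in the aliquot = 0.002448 x 1/2 = 0.001224 mol.
[diluted H2SO4] = 0.001224 / 0.01204 = 0.1017 M.
Dilution factor = 200.0/17.71 = 11.29, so [stock] = 0.1017 x 11.29 = 1.15 M.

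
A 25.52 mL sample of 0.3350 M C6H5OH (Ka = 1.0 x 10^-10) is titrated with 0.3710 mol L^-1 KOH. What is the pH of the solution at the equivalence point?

11.62

n(C6H5OH) = 0.3350 x 0.02552 = 0.008549 mol; V(KOH) at equivalence = 0.008549/0.3710 = 0.02304 L.
At equivalence all the acid is converted to C6H5O-; total volume = 0.02552 + 0.02304 = 0.04856 L, so [C6H5O-] = 0.008549/0.04856 = 0.1760 M.
Kb = Kw/Ka = 1.0e-14 / 1.0 x 10^-10 = 0.000100.
[OH^-] = sqrt(Kb x [C6H5O-]) = sqrt(0.000100 x 0.1760) = 0.00420 M.
pOH = 2.38, so pH = 14.00 - 2.38 = 11.62.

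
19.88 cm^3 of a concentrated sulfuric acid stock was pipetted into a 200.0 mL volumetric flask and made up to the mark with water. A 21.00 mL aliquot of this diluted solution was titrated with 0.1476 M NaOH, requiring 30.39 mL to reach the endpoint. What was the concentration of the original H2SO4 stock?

n(NaOH) = 0.1476 x 0.03039 = 0.004486 mol.
n(H2SO4) in the aliquot = 0.004486 x 1/2 = 0.002243 mol.
[diluted H2SO4] = 0.002243 / 0.02100 = 0.1068 M.
Dilution factor = 200.0/19.88 = 10.06, so [stock] = 0.1068 x 10.06 = 1.07 M.

1.07 M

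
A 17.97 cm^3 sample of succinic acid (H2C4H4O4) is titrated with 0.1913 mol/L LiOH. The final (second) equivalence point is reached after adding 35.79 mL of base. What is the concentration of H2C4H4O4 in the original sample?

0.191 M

n(LiOH) = 0.1913 x 0.03579 = 0.006847 mol.
At the final (second) equivalence point, 2 mol OH^- react per mol H2C4H4O4, so n(H2C4H4O4) = 0.006847 / 2 = 0.003423 mol.
[H2C4H4O4] = 0.003423 / 0.01797 L = 0.191 M.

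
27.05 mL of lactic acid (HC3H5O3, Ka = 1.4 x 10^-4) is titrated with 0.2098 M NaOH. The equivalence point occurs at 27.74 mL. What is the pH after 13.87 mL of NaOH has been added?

3.85

13.87 mL is exactly half the equivalence volume (27.74/2), i.e. the half-equivalence point.
There, n(HA) = n(A^-), so pH = pKa = -log(1.4 x 10^-4) = 3.85.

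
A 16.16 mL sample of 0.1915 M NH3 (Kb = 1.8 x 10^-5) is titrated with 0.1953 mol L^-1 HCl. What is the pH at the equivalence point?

n(NH3) = 0.1915 x 0.01616 = 0.003095 mol; V(HCl) at equivalence = 0.003095/0.1953 = 0.01585 L.
At equivalence the base is fully converted to NH4+; total volume = 0.03201 L, so [NH4+] = 0.003095/0.03201 = 0.09669 M.
Ka(NH4+) = Kw/Kb = 1.0e-14 / 1.8 x 10^-5 = 5.56e-10.
[H^+] = sqrt(Ka x [NH4+]) = sqrt(5.56e-10 x 0.09669) = 7.33e-6 M.
pH = -log(7.33e-6) = 5.13.

5.13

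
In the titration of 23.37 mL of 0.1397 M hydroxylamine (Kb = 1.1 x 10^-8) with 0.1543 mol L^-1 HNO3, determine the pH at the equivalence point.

3.59

n(NH2OH) = 0.1397 x 0.02337 = 0.003265 mol; V(HNO3) at equivalence = 0.003265/0.1543 = 0.02116 L.
At equivalence the base is fully converted to NH3OH+; total volume = 0.04453 L, so [NH3OH+] = 0.003265/0.04453 = 0.07332 M.
Ka(NH3OH+) = Kw/Kb = 1.0e-14 / 1.1 x 10^-8 = 9.09e-7.
[H^+] = sqrt(Ka x [NH3OH+]) = sqrt(9.09e-7 x 0.07332) = 0.000258 M.
pH = -log(0.000258) = 3.59.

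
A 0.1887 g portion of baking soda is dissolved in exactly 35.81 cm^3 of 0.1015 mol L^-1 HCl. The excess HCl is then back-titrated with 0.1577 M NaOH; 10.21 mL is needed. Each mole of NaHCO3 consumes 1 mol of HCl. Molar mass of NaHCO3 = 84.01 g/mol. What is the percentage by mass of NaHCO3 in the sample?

90.1%

Total n(HCl) added = 0.1015 x 0.03581 = 0.003635 mol.
n(NaOH) used = 0.1577 x 0.01021 = 0.001610 mol, which equals the excess n(HCl).
So n(HCl) consumed by the sample = 0.003635 - 0.001610 = 0.002025 mol.
n(NaHCO3) = 0.002025 / 1 = 0.002025 mol.
mass NaHCO3 = 0.002025 x 84.01 = 0.1701 g, so %NaHCO3 = 0.1701/0.1887 x 100 = 90.1%.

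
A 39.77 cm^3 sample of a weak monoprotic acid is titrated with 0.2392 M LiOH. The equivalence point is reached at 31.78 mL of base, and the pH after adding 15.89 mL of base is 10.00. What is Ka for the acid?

15.89 mL is half of the equivalence volume, so this is the half-equivalence point where [HA] = [A^-].
At half-equivalence pH = pKa, so pKa = 10.00.
Ka = 10^(-10.00) = 1.0 x 10^-10.

1.0 x 10^-10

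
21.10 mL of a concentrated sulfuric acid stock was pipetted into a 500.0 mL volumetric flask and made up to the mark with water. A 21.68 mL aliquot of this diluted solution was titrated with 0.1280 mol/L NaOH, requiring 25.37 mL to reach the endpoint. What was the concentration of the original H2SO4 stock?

n(NaOH) = 0.1280 x 0.02537 = 0.003247 mol.
n(H2SO4) in the aliquot = 0.003247 x 1/2 = 0.001624 mol.
[diluted H2SO4] = 0.001624 / 0.02168 = 0.07489 M.
Dilution factor = 500.0/21.10 = 23.70, so [stock] = 0.07489 x 23.70 = 1.77 M.

1.77 M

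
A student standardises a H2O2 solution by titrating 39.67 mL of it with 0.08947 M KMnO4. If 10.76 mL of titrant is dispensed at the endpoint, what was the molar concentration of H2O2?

0.0607 M

n(KMnO4) = 0.08947 x 0.01076 = 0.0009627 mol.
From the balanced equation, 2 mol KMnO4 reacts with 5 mol H2O2, so n(H2O2) = 0.0009627 x 5/2 = 0.002407 mol.
[H2O2] = 0.002407 / 0.03967 L = 0.0607 M.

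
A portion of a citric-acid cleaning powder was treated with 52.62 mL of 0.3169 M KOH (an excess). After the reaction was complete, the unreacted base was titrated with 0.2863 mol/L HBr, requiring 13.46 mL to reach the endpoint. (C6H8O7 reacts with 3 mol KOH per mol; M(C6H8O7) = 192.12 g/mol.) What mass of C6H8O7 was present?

Total n(KOH) added = 0.3169 x 0.05262 = 0.01668 mol.
n(HBr) used = 0.2863 x 0.01346 = 0.003854 mol, which equals the excess n(KOH).
So n(KOH) consumed by the sample = 0.01668 - 0.003854 = 0.01282 mol.
n(C6H8O7) = 0.01282 / 3 = 0.004274 mol.
mass = 0.004274 mol x 192.12 g/mol = 0.821 g.

0.821 g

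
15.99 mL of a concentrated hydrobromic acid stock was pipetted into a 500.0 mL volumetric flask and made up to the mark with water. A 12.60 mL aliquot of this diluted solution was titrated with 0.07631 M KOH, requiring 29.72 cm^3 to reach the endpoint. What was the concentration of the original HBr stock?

n(KOH) = 0.07631 x 0.02972 = 0.002268 mol.
n(HBr) in the aliquot = 0.002268 mol.
[diluted HBr] = 0.002268 / 0.01260 = 0.1800 M.
Dilution factor = 500.0/15.99 = 31.27, so [stock] = 0.1800 x 31.27 = 5.63 M.

5.63 M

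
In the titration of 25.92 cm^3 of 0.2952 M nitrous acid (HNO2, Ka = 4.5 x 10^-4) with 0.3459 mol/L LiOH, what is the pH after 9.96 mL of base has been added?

Initial n(HNO2) = 0.2952 x 0.02592 = 0.007652 mol.
n(LiOH) added = 0.3459 x 0.009960 = 0.003445 mol, converting that many moles of HNO2 to NO2-.
Remaining n(HNO2) = 0.004206 mol; n(NO2-) = 0.003445 mol.
By Henderson-Hasselbalch, pH = pKa + log([A^-]/[HA]) = 3.35 + log(0.003445/0.004206) = 3.35 + (-0.09) = 3.26.

3.26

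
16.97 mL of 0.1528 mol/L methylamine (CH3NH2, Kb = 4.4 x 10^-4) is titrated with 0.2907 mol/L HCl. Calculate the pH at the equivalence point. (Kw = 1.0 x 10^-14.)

5.82

n(CH3NH2) = 0.1528 x 0.01697 = 0.002593 mol; V(HCl) at equivalence = 0.002593/0.2907 = 0.008920 L.
At equivalence the base is fully converted to CH3NH3+; total volume = 0.02589 L, so [CH3NH3+] = 0.002593/0.02589 = 0.1002 M.
Ka(CH3NH3+) = Kw/Kb = 1.0e-14 / 4.4 x 10^-4 = 2.27e-11.
[H^+] = sqrt(Ka x [CH3NH3+]) = sqrt(2.27e-11 x 0.1002) = 1.51e-6 M.
pH = -log(1.51e-6) = 5.82.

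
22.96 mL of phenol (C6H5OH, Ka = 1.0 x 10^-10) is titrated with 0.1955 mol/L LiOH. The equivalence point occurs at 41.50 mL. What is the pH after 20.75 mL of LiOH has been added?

20.75 mL is exactly half the equivalence volume (41.50/2), i.e. the half-equivalence point.
There, n(HA) = n(A^-), so pH = pKa = -log(1.0 x 10^-10) = 10.00.

10.00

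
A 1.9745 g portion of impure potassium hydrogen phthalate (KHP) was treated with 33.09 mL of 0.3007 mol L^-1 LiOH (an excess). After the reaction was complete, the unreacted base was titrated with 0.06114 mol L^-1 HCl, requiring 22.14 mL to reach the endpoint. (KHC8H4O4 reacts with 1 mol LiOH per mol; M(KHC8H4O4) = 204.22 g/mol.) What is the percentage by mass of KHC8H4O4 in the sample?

88.9%

Total n(LiOH) added = 0.3007 x 0.03309 = 0.009950 mol.
n(HCl) used = 0.06114 x 0.02214 = 0.001354 mol, which equals the excess n(LiOH).
So n(LiOH) consumed by the sample = 0.009950 - 0.001354 = 0.008597 mol.
n(KHC8H4O4) = 0.008597 / 1 = 0.008597 mol.
mass KHC8H4O4 = 0.008597 x 204.22 = 1.756 g, so %KHC8H4O4 = 1.756/1.9745 x 100 = 88.9%.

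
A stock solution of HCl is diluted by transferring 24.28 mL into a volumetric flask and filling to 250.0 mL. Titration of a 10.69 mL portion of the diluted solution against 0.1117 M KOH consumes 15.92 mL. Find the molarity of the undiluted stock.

1.71 M

n(KOH) = 0.1117 x 0.01592 = 0.001778 mol.
n(HCl) in the aliquot = 0.001778 mol.
[diluted HCl] = 0.001778 / 0.01069 = 0.1663 M.
Dilution factor = 250.0/24.28 = 10.30, so [stock] = 0.1663 x 10.30 = 1.71 M.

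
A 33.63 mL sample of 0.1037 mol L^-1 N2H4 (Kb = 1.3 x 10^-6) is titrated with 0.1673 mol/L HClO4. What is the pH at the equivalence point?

n(N2H4) = 0.1037 x 0.03363 = 0.003487 mol; V(HClO4) at equivalence = 0.003487/0.1673 = 0.02085 L.
At equivalence the base is fully converted to N2H5+; total volume = 0.05448 L, so [N2H5+] = 0.003487/0.05448 = 0.06402 M.
Ka(N2H5+) = Kw/Kb = 1.0e-14 / 1.3 x 10^-6 = 7.69e-9.
[H^+] = sqrt(Ka x [N2H5+]) = sqrt(7.69e-9 x 0.06402) = 2.22e-5 M.
pH = -log(2.22e-5) = 4.65.

4.65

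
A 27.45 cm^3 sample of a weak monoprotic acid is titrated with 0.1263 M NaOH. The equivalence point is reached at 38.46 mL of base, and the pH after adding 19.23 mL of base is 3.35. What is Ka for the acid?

19.23 mL is half of the equivalence volume, so this is the half-equivalence point where [HA] = [A^-].
At half-equivalence pH = pKa, so pKa = 3.35.
Ka = 10^(-3.35) = 4.5 x 10^-4.

4.5 x 10^-4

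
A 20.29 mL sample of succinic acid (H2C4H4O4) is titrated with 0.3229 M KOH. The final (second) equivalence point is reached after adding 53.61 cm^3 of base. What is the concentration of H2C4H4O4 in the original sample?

n(KOH) = 0.3229 x 0.05361 = 0.01731 mol.
At the final (second) equivalence point, 2 mol OH^- react per mol H2C4H4O4, so n(H2C4H4O4) = 0.01731 / 2 = 0.008655 mol.
[H2C4H4O4] = 0.008655 / 0.02029 L = 0.427 M.

0.427 M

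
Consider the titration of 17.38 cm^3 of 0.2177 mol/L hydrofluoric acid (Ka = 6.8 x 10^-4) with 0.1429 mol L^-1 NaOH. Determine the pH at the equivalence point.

n(HF) = 0.2177 x 0.01738 = 0.003784 mol; V(NaOH) at equivalence = 0.003784/0.1429 = 0.02648 L.
At equivalence all the acid is converted to F-; total volume = 0.01738 + 0.02648 = 0.04386 L, so [F-] = 0.003784/0.04386 = 0.08627 M.
Kb = Kw/Ka = 1.0e-14 / 6.8 x 10^-4 = 1.47e-11.
[OH^-] = sqrt(Kb x [F-]) = sqrt(1.47e-11 x 0.08627) = 1.13e-6 M.
pOH = 5.95, so pH = 14.00 - 5.95 = 8.05.

8.05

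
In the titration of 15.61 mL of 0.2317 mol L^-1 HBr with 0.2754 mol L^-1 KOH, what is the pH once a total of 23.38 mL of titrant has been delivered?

12.86

n(acid) = 0.2317 x 0.01561 = 0.003617 mol; n(KOH) added = 0.2754 x 0.02338 = 0.006439 mol.
Base is in excess by 0.006439 - 0.003617 = 0.002822 mol in a total volume of 0.03899 L.
[OH^-] = 0.002822/0.03899 = 0.07238 M, so pOH = 1.14 and pH = 14.00 - 1.14 = 12.86.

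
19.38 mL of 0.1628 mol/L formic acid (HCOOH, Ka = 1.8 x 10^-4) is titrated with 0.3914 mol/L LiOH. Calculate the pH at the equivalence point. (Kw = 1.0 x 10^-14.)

8.40

n(HCOOH) = 0.1628 x 0.01938 = 0.003155 mol; V(LiOH) at equivalence = 0.003155/0.3914 = 0.008061 L.
At equivalence all the acid is converted to HCOO-; total volume = 0.01938 + 0.008061 = 0.02744 L, so [HCOO-] = 0.003155/0.02744 = 0.1150 M.
Kb = Kw/Ka = 1.0e-14 / 1.8 x 10^-4 = 5.56e-11.
[OH^-] = sqrt(Kb x [HCOO-]) = sqrt(5.56e-11 x 0.1150) = 2.53e-6 M.
pOH = 5.60, so pH = 14.00 - 5.60 = 8.40.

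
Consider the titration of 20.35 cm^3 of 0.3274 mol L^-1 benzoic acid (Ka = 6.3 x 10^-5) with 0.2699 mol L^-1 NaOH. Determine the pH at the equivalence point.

8.69

n(C6H5COOH) = 0.3274 x 0.02035 = 0.006663 mol; V(NaOH) at equivalence = 0.006663/0.2699 = 0.02469 L.
At equivalence all the acid is converted to C6H5COO-; total volume = 0.02035 + 0.02469 = 0.04504 L, so [C6H5COO-] = 0.006663/0.04504 = 0.1479 M.
Kb = Kw/Ka = 1.0e-14 / 6.3 x 10^-5 = 1.59e-10.
[OH^-] = sqrt(Kb x [C6H5COO-]) = sqrt(1.59e-10 x 0.1479) = 4.85e-6 M.
pOH = 5.31, so pH = 14.00 - 5.31 = 8.69.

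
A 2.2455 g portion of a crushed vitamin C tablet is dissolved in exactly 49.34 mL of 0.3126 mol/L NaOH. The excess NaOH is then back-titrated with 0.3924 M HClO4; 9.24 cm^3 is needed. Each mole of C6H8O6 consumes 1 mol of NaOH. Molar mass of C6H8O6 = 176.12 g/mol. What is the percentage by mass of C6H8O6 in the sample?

92.5%

Total n(NaOH) added = 0.3126 x 0.04934 = 0.01542 mol.
n(HClO4) used = 0.3924 x 0.009240 = 0.003626 mol, which equals the excess n(NaOH).
So n(NaOH) consumed by the sample = 0.01542 - 0.003626 = 0.01180 mol.
n(C6H8O6) = 0.01180 / 1 = 0.01180 mol.
mass C6H8O6 = 0.01180 x 176.12 = 2.078 g, so %C6H8O6 = 2.078/2.2455 x 100 = 92.5%.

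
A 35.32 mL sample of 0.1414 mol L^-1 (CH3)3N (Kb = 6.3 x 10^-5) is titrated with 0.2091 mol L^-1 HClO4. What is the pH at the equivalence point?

5.44

n((CH3)3N) = 0.1414 x 0.03532 = 0.004994 mol; V(HClO4) at equivalence = 0.004994/0.2091 = 0.02388 L.
At equivalence the base is fully converted to (CH3)3NH+; total volume = 0.05920 L, so [(CH3)3NH+] = 0.004994/0.05920 = 0.08436 M.
Ka((CH3)3NH+) = Kw/Kb = 1.0e-14 / 6.3 x 10^-5 = 1.59e-10.
[H^+] = sqrt(Ka x [(CH3)3NH+]) = sqrt(1.59e-10 x 0.08436) = 3.66e-6 M.
pH = -log(3.66e-6) = 5.44.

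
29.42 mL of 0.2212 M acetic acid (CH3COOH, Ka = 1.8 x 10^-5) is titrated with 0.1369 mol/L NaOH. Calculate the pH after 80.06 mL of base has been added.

12.61

n(acid) = 0.2212 x 0.02942 = 0.006508 mol; n(NaOH) added = 0.1369 x 0.08006 = 0.01096 mol.
Base is in excess by 0.01096 - 0.006508 = 0.004453 mol in a total volume of 0.1095 L.
[OH^-] = 0.004453/0.1095 = 0.04067 M, so pOH = 1.39 and pH = 14.00 - 1.39 = 12.61.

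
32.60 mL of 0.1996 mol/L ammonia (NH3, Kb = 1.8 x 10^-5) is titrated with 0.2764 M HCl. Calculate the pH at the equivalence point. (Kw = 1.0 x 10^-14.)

n(NH3) = 0.1996 x 0.03260 = 0.006507 mol; V(HCl) at equivalence = 0.006507/0.2764 = 0.02354 L.
At equivalence the base is fully converted to NH4+; total volume = 0.05614 L, so [NH4+] = 0.006507/0.05614 = 0.1159 M.
Ka(NH4+) = Kw/Kb = 1.0e-14 / 1.8 x 10^-5 = 5.56e-10.
[H^+] = sqrt(Ka x [NH4+]) = sqrt(5.56e-10 x 0.1159) = 8.02e-6 M.
pH = -log(8.02e-6) = 5.10.

5.10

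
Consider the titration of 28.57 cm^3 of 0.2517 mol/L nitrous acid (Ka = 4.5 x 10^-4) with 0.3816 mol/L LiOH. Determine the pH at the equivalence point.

n(HNO2) = 0.2517 x 0.02857 = 0.007191 mol; V(LiOH) at equivalence = 0.007191/0.3816 = 0.01884 L.
At equivalence all the acid is converted to NO2-; total volume = 0.02857 + 0.01884 = 0.04741 L, so [NO2-] = 0.007191/0.04741 = 0.1517 M.
Kb = Kw/Ka = 1.0e-14 / 4.5 x 10^-4 = 2.22e-11.
[OH^-] = sqrt(Kb x [NO2-]) = sqrt(2.22e-11 x 0.1517) = 1.84e-6 M.
pOH = 5.74, so pH = 14.00 - 5.74 = 8.26.

8.26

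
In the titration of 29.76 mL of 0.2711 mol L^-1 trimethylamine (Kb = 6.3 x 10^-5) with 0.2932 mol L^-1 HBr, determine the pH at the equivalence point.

n((CH3)3N) = 0.2711 x 0.02976 = 0.008068 mol; V(HBr) at equivalence = 0.008068/0.2932 = 0.02752 L.
At equivalence the base is fully converted to (CH3)3NH+; total volume = 0.05728 L, so [(CH3)3NH+] = 0.008068/0.05728 = 0.1409 M.
Ka((CH3)3NH+) = Kw/Kb = 1.0e-14 / 6.3 x 10^-5 = 1.59e-10.
[H^+] = sqrt(Ka x [(CH3)3NH+]) = sqrt(1.59e-10 x 0.1409) = 4.73e-6 M.
pH = -log(4.73e-6) = 5.33.

5.33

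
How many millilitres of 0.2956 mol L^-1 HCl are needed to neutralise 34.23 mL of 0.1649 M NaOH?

n(NaOH) = 0.1649 mol/L x 0.03423 L = 0.005645 mol.
At equivalence n(HCl) = n(NaOH) = 0.005645 mol.
V(HCl) = 0.005645 / 0.2956 = 0.01910 L = 19.1 mL.

19.1 mL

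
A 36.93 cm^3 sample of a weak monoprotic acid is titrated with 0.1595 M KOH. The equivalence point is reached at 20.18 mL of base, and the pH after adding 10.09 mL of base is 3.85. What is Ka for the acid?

10.09 mL is half of the equivalence volume, so this is the half-equivalence point where [HA] = [A^-].
At half-equivalence pH = pKa, so pKa = 3.85.
Ka = 10^(-3.85) = 1.4 x 10^-4.

1.4 x 10^-4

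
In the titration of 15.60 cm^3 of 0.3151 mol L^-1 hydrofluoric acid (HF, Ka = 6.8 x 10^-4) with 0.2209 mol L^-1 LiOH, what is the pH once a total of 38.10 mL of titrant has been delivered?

n(acid) = 0.3151 x 0.01560 = 0.004916 mol; n(LiOH) added = 0.2209 x 0.03810 = 0.008416 mol.
Base is in excess by 0.008416 - 0.004916 = 0.003501 mol in a total volume of 0.05370 L.
[OH^-] = 0.003501/0.05370 = 0.06519 M, so pOH = 1.19 and pH = 14.00 - 1.19 = 12.81.

12.81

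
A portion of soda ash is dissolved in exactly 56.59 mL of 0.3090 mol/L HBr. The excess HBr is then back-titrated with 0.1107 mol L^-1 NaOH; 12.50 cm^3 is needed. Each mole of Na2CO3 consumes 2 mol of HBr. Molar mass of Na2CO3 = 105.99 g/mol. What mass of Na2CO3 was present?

Total n(HBr) added = 0.3090 x 0.05659 = 0.01749 mol.
n(NaOH) used = 0.1107 x 0.01250 = 0.001384 mol, which equals the excess n(HBr).
So n(HBr) consumed by the sample = 0.01749 - 0.001384 = 0.01610 mol.
n(Na2CO3) = 0.01610 / 2 = 0.008051 mol.
mass = 0.008051 mol x 105.99 g/mol = 0.853 g.

0.853 g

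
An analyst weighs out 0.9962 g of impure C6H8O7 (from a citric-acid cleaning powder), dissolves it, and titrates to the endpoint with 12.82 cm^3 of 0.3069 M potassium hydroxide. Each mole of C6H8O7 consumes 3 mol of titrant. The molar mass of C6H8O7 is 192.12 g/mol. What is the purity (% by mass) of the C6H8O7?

n(KOH) = 0.3069 x 0.01282 = 0.003934 mol.
n(C6H8O7) = 0.003934 / 3 = 0.001311 mol.
mass of C6H8O7 = 0.001311 x 192.12 = 0.2520 g.
% purity = 0.2520 / 0.9962 x 100 = 25.3%.

25.3%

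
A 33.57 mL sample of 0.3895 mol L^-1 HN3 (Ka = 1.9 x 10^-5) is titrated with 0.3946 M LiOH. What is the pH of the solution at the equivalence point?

n(HN3) = 0.3895 x 0.03357 = 0.01308 mol; V(LiOH) at equivalence = 0.01308/0.3946 = 0.03314 L.
At equivalence all the acid is converted to N3-; total volume = 0.03357 + 0.03314 = 0.06671 L, so [N3-] = 0.01308/0.06671 = 0.1960 M.
Kb = Kw/Ka = 1.0e-14 / 1.9 x 10^-5 = 5.26e-10.
[OH^-] = sqrt(Kb x [N3-]) = sqrt(5.26e-10 x 0.1960) = 1.02e-5 M.
pOH = 4.99, so pH = 14.00 - 4.99 = 9.01.

9.01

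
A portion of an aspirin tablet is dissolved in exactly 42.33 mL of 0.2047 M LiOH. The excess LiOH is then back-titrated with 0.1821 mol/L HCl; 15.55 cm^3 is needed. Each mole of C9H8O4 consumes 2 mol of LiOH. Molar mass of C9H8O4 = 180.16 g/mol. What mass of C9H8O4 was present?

Total n(LiOH) added = 0.2047 x 0.04233 = 0.008665 mol.
n(HCl) used = 0.1821 x 0.01555 = 0.002832 mol, which equals the excess n(LiOH).
So n(LiOH) consumed by the sample = 0.008665 - 0.002832 = 0.005833 mol.
n(C9H8O4) = 0.005833 / 2 = 0.002917 mol.
mass = 0.002917 mol x 180.16 g/mol = 0.525 g.

0.525 g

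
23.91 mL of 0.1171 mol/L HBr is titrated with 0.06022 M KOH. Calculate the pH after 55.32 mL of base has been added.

11.83

n(acid) = 0.1171 x 0.02391 = 0.002800 mol; n(KOH) added = 0.06022 x 0.05532 = 0.003331 mol.
Base is in excess by 0.003331 - 0.002800 = 0.0005315 mol in a total volume of 0.07923 L.
[OH^-] = 0.0005315/0.07923 = 0.006708 M, so pOH = 2.17 and pH = 14.00 - 2.17 = 11.83.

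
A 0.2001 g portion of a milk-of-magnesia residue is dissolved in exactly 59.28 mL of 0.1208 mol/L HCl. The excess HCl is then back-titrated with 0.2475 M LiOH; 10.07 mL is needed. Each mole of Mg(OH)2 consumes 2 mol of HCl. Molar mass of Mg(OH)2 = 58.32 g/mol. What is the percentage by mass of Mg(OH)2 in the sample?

Total n(HCl) added = 0.1208 x 0.05928 = 0.007161 mol.
n(LiOH) used = 0.2475 x 0.01007 = 0.002492 mol, which equals the excess n(HCl).
So n(HCl) consumed by the sample = 0.007161 - 0.002492 = 0.004669 mol.
n(Mg(OH)2) = 0.004669 / 2 = 0.002334 mol.
mass Mg(OH)2 = 0.002334 x 58.32 = 0.1361 g, so %Mg(OH)2 = 0.1361/0.2001 x 100 = 68.0%.

68.0%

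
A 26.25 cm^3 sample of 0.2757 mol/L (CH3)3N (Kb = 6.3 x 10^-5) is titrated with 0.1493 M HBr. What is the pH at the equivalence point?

n((CH3)3N) = 0.2757 x 0.02625 = 0.007237 mol; V(HBr) at equivalence = 0.007237/0.1493 = 0.04847 L.
At equivalence the base is fully converted to (CH3)3NH+; total volume = 0.07472 L, so [(CH3)3NH+] = 0.007237/0.07472 = 0.09685 M.
Ka((CH3)3NH+) = Kw/Kb = 1.0e-14 / 6.3 x 10^-5 = 1.59e-10.
[H^+] = sqrt(Ka x [(CH3)3NH+]) = sqrt(1.59e-10 x 0.09685) = 3.92e-6 M.
pH = -log(3.92e-6) = 5.41.

5.41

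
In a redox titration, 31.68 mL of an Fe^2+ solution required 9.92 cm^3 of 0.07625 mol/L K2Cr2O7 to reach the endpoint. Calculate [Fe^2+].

n(K2Cr2O7) = 0.07625 x 0.009920 = 0.0007564 mol.
From the balanced equation, 1 mol K2Cr2O7 reacts with 6 mol Fe^2+, so n(Fe^2+) = 0.0007564 x 6/1 = 0.004538 mol.
[Fe^2+] = 0.004538 / 0.03168 L = 0.143 M.

0.143 M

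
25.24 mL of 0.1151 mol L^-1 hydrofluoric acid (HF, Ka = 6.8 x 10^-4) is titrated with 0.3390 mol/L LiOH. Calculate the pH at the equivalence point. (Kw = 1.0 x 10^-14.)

8.05

n(HF) = 0.1151 x 0.02524 = 0.002905 mol; V(LiOH) at equivalence = 0.002905/0.3390 = 0.008570 L.
At equivalence all the acid is converted to F-; total volume = 0.02524 + 0.008570 = 0.03381 L, so [F-] = 0.002905/0.03381 = 0.08593 M.
Kb = Kw/Ka = 1.0e-14 / 6.8 x 10^-4 = 1.47e-11.
[OH^-] = sqrt(Kb x [F-]) = sqrt(1.47e-11 x 0.08593) = 1.12e-6 M.
pOH = 5.95, so pH = 14.00 - 5.95 = 8.05.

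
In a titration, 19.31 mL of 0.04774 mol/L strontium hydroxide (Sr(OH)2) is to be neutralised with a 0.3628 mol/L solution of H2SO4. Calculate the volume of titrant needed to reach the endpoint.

n(Sr(OH)2) = 0.04774 mol/L x 0.01931 L = 0.0009219 mol.
At equivalence n(H2SO4) = n(Sr(OH)2) = 0.0009219 mol.
V(H2SO4) = 0.0009219 / 0.3628 = 0.002541 L = 2.54 mL.

2.54 mL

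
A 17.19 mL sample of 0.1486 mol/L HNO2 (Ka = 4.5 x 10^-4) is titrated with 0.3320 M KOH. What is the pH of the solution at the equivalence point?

n(HNO2) = 0.1486 x 0.01719 = 0.002554 mol; V(KOH) at equivalence = 0.002554/0.3320 = 0.007694 L.
At equivalence all the acid is converted to NO2-; total volume = 0.01719 + 0.007694 = 0.02488 L, so [NO2-] = 0.002554/0.02488 = 0.1027 M.
Kb = Kw/Ka = 1.0e-14 / 4.5 x 10^-4 = 2.22e-11.
[OH^-] = sqrt(Kb x [NO2-]) = sqrt(2.22e-11 x 0.1027) = 1.51e-6 M.
pOH = 5.82, so pH = 14.00 - 5.82 = 8.18.

8.18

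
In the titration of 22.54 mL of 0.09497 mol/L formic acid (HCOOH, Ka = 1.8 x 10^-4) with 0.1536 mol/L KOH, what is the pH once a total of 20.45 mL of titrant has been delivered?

12.37

n(acid) = 0.09497 x 0.02254 = 0.002141 mol; n(KOH) added = 0.1536 x 0.02045 = 0.003141 mol.
Base is in excess by 0.003141 - 0.002141 = 0.001000 mol in a total volume of 0.04299 L.
[OH^-] = 0.001000/0.04299 = 0.02327 M, so pOH = 1.63 and pH = 14.00 - 1.63 = 12.37.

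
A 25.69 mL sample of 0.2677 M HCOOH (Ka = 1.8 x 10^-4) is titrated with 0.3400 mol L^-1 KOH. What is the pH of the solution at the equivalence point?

n(HCOOH) = 0.2677 x 0.02569 = 0.006877 mol; V(KOH) at equivalence = 0.006877/0.3400 = 0.02023 L.
At equivalence all the acid is converted to HCOO-; total volume = 0.02569 + 0.02023 = 0.04592 L, so [HCOO-] = 0.006877/0.04592 = 0.1498 M.
Kb = Kw/Ka = 1.0e-14 / 1.8 x 10^-4 = 5.56e-11.
[OH^-] = sqrt(Kb x [HCOO-]) = sqrt(5.56e-11 x 0.1498) = 2.88e-6 M.
pOH = 5.54, so pH = 14.00 - 5.54 = 8.46.

8.46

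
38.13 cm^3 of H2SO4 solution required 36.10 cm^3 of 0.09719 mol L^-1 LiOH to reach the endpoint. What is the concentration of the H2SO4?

0.0460 M

n(LiOH) delivered = 0.09719 x 0.03610 = 0.003509 mol.
The reaction is 1 H2SO4 + 2 LiOH, so n(H2SO4) = 0.003509 x 1/2 = 0.001754 mol.
[H2SO4] = 0.001754 mol / 0.03813 L = 0.0460 M.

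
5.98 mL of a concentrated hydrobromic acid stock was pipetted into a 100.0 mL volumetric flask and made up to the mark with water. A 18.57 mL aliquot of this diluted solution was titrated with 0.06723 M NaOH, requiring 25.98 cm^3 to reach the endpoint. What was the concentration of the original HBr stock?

1.57 M

n(NaOH) = 0.06723 x 0.02598 = 0.001747 mol.
n(HBr) in the aliquot = 0.001747 mol.
[diluted HBr] = 0.001747 / 0.01857 = 0.09406 M.
Dilution factor = 100.0/5.980 = 16.72, so [stock] = 0.09406 x 16.72 = 1.57 M.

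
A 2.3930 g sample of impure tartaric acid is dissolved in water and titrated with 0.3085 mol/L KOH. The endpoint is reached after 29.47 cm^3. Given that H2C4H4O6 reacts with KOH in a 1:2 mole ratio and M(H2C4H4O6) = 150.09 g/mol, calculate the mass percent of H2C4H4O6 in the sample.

n(KOH) = 0.3085 x 0.02947 = 0.009091 mol.
n(H2C4H4O6) = 0.009091 / 2 = 0.004546 mol.
mass of H2C4H4O6 = 0.004546 x 150.09 = 0.6823 g.
% purity = 0.6823 / 2.3930 x 100 = 28.5%.

28.5%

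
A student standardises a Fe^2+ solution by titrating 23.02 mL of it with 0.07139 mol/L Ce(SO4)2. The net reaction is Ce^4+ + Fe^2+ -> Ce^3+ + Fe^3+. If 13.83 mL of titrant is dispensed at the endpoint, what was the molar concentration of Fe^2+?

0.0429 M

n(Ce(SO4)2) = 0.07139 x 0.01383 = 0.0009873 mol.
From the balanced equation, 1 mol Ce(SO4)2 reacts with 1 mol Fe^2+, so n(Fe^2+) = 0.0009873 x 1/1 = 0.0009873 mol.
[Fe^2+] = 0.0009873 / 0.02302 L = 0.0429 M.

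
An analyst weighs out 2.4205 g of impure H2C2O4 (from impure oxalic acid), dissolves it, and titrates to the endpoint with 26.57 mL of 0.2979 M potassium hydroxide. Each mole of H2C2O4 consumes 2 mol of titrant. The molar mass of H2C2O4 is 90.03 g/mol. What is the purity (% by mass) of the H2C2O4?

14.7%

n(KOH) = 0.2979 x 0.02657 = 0.007915 mol.
n(H2C2O4) = 0.007915 / 2 = 0.003958 mol.
mass of H2C2O4 = 0.003958 x 90.03 = 0.3563 g.
% purity = 0.3563 / 2.4205 x 100 = 14.7%.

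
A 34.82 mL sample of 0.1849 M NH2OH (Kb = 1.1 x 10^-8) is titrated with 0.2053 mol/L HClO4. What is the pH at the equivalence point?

3.53

n(NH2OH) = 0.1849 x 0.03482 = 0.006438 mol; V(HClO4) at equivalence = 0.006438/0.2053 = 0.03136 L.
At equivalence the base is fully converted to NH3OH+; total volume = 0.06618 L, so [NH3OH+] = 0.006438/0.06618 = 0.09728 M.
Ka(NH3OH+) = Kw/Kb = 1.0e-14 / 1.1 x 10^-8 = 9.09e-7.
[H^+] = sqrt(Ka x [NH3OH+]) = sqrt(9.09e-7 x 0.09728) = 0.000297 M.
pH = -log(0.000297) = 3.53.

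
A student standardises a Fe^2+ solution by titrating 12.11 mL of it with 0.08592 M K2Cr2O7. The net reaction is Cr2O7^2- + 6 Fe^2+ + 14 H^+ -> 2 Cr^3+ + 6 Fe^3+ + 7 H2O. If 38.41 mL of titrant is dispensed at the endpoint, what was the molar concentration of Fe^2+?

1.64 M

n(K2Cr2O7) = 0.08592 x 0.03841 = 0.003300 mol.
From the balanced equation, 1 mol K2Cr2O7 reacts with 6 mol Fe^2+, so n(Fe^2+) = 0.003300 x 6/1 = 0.01980 mol.
[Fe^2+] = 0.01980 / 0.01211 L = 1.64 M.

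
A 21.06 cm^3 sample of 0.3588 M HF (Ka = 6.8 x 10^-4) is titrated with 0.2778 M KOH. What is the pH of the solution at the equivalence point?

8.18

n(HF) = 0.3588 x 0.02106 = 0.007556 mol; V(KOH) at equivalence = 0.007556/0.2778 = 0.02720 L.
At equivalence all the acid is converted to F-; total volume = 0.02106 + 0.02720 = 0.04826 L, so [F-] = 0.007556/0.04826 = 0.1566 M.
Kb = Kw/Ka = 1.0e-14 / 6.8 x 10^-4 = 1.47e-11.
[OH^-] = sqrt(Kb x [F-]) = sqrt(1.47e-11 x 0.1566) = 1.52e-6 M.
pOH = 5.82, so pH = 14.00 - 5.82 = 8.18.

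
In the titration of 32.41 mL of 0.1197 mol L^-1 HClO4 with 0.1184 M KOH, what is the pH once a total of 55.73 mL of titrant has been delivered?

n(acid) = 0.1197 x 0.03241 = 0.003879 mol; n(KOH) added = 0.1184 x 0.05573 = 0.006598 mol.
Base is in excess by 0.006598 - 0.003879 = 0.002719 mol in a total volume of 0.08814 L.
[OH^-] = 0.002719/0.08814 = 0.03085 M, so pOH = 1.51 and pH = 14.00 - 1.51 = 12.49.

12.49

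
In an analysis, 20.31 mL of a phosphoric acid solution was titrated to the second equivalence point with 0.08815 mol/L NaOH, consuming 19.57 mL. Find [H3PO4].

0.0425 M

n(NaOH) = 0.08815 x 0.01957 = 0.001725 mol.
At the second equivalence point, 2 mol OH^- react per mol H3PO4, so n(H3PO4) = 0.001725 / 2 = 0.0008625 mol.
[H3PO4] = 0.0008625 / 0.02031 L = 0.0425 M.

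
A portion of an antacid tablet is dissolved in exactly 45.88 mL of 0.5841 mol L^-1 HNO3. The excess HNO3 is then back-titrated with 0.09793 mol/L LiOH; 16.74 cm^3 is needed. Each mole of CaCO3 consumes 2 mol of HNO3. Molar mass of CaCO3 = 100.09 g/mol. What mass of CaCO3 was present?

1.26 g

Total n(HNO3) added = 0.5841 x 0.04588 = 0.02680 mol.
n(LiOH) used = 0.09793 x 0.01674 = 0.001639 mol, which equals the excess n(HNO3).
So n(HNO3) consumed by the sample = 0.02680 - 0.001639 = 0.02516 mol.
n(CaCO3) = 0.02516 / 2 = 0.01258 mol.
mass = 0.01258 mol x 100.09 g/mol = 1.26 g.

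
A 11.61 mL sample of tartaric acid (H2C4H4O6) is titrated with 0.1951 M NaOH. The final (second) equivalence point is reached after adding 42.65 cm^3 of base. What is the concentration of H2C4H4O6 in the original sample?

n(NaOH) = 0.1951 x 0.04265 = 0.008321 mol.
At the final (second) equivalence point, 2 mol OH^- react per mol H2C4H4O6, so n(H2C4H4O6) = 0.008321 / 2 = 0.004161 mol.
[H2C4H4O6] = 0.004161 / 0.01161 L = 0.358 M.

0.358 M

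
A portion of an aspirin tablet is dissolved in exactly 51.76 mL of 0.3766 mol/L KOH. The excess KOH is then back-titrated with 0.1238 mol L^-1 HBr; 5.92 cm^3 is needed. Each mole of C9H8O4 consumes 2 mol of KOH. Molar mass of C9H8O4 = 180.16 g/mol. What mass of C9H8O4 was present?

Total n(KOH) added = 0.3766 x 0.05176 = 0.01949 mol.
n(HBr) used = 0.1238 x 0.005920 = 0.0007329 mol, which equals the excess n(KOH).
So n(KOH) consumed by the sample = 0.01949 - 0.0007329 = 0.01876 mol.
n(C9H8O4) = 0.01876 / 2 = 0.009380 mol.
mass = 0.009380 mol x 180.16 g/mol = 1.69 g.

1.69 g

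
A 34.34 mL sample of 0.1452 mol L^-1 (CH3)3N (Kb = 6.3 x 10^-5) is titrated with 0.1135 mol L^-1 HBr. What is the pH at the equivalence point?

n((CH3)3N) = 0.1452 x 0.03434 = 0.004986 mol; V(HBr) at equivalence = 0.004986/0.1135 = 0.04393 L.
At equivalence the base is fully converted to (CH3)3NH+; total volume = 0.07827 L, so [(CH3)3NH+] = 0.004986/0.07827 = 0.06370 M.
Ka((CH3)3NH+) = Kw/Kb = 1.0e-14 / 6.3 x 10^-5 = 1.59e-10.
[H^+] = sqrt(Ka x [(CH3)3NH+]) = sqrt(1.59e-10 x 0.06370) = 3.18e-6 M.
pH = -log(3.18e-6) = 5.50.

5.50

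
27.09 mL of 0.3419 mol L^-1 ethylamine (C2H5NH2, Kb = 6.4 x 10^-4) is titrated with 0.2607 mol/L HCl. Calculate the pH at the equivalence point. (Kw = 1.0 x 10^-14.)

n(C2H5NH2) = 0.3419 x 0.02709 = 0.009262 mol; V(HCl) at equivalence = 0.009262/0.2607 = 0.03553 L.
At equivalence the base is fully converted to C2H5NH3+; total volume = 0.06262 L, so [C2H5NH3+] = 0.009262/0.06262 = 0.1479 M.
Ka(C2H5NH3+) = Kw/Kb = 1.0e-14 / 6.4 x 10^-4 = 1.56e-11.
[H^+] = sqrt(Ka x [C2H5NH3+]) = sqrt(1.56e-11 x 0.1479) = 1.52e-6 M.
pH = -log(1.52e-6) = 5.82.

5.82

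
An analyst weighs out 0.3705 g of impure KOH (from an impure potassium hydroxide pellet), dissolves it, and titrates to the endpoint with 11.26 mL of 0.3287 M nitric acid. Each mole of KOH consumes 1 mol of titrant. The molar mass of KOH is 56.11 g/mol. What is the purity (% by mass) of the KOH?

n(HNO3) = 0.3287 x 0.01126 = 0.003701 mol.
n(KOH) = 0.003701 / 1 = 0.003701 mol.
mass of KOH = 0.003701 x 56.11 = 0.2077 g.
% purity = 0.2077 / 0.3705 x 100 = 56.1%.

56.1%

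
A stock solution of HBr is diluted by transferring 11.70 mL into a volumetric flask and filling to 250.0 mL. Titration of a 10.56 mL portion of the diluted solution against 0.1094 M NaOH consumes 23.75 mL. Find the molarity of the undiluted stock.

n(NaOH) = 0.1094 x 0.02375 = 0.002598 mol.
n(HBr) in the aliquot = 0.002598 mol.
[diluted HBr] = 0.002598 / 0.01056 = 0.2460 M.
Dilution factor = 250.0/11.70 = 21.37, so [stock] = 0.2460 x 21.37 = 5.26 M.

5.26 M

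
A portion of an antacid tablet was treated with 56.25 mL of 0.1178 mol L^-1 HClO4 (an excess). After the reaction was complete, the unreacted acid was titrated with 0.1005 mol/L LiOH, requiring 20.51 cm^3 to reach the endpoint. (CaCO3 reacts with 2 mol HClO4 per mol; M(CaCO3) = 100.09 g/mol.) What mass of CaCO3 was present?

0.228 g

Total n(HClO4) added = 0.1178 x 0.05625 = 0.006626 mol.
n(LiOH) used = 0.1005 x 0.02051 = 0.002061 mol, which equals the excess n(HClO4).
So n(HClO4) consumed by the sample = 0.006626 - 0.002061 = 0.004565 mol.
n(CaCO3) = 0.004565 / 2 = 0.002282 mol.
mass = 0.002282 mol x 100.09 g/mol = 0.228 g.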